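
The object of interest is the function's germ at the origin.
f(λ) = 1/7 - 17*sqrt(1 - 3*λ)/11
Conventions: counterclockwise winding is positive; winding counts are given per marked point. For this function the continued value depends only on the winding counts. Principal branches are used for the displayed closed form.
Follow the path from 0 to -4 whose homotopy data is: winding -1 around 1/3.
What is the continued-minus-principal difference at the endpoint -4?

The rational part is single-valued and drops out of the difference; each branch term changes only by its own monodromy.
(-17/11)*sqrt(1 - λ/(1/3)): winding -1 is odd, the square root flips sign, contributing -2*(-17/11)*sqrt(1 - (-4)/(1/3)) = -2*(-17/11)*sqrt(13) = (34/11)*sqrt(13).
Summing the contributions at λ = -4 gives (34/11)*sqrt(13).

Continued minus principal equals (34/11)*sqrt(13).


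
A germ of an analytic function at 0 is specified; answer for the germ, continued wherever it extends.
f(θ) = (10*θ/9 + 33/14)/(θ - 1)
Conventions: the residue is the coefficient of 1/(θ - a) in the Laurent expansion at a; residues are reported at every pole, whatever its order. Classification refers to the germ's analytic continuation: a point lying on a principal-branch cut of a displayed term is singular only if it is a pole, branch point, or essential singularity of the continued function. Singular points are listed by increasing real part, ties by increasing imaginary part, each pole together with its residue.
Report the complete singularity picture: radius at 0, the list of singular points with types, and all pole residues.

Denominator factor (θ - 1): pole of order 1 at 1, modulus 1.
The radius of convergence is the smallest modulus among the singular points: 1.
At the order-1 pole 1 set g(θ) = (θ - (1))*f(θ) = 10*θ/9 + 33/14.
Simple pole: residue = g(a) at a = 1, which is 437/126.

Radius of convergence at 0: 1.
At 1: a pole of order 1; residue 437/126.


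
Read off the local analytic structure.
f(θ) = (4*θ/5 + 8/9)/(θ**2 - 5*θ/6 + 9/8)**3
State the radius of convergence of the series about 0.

The radius of convergence is (3/4)*sqrt(2).

Denominator factor (θ**2 - 5*θ/6 + 9/8)^3: discriminant -137/36, complex-conjugate roots (5/12) + ((1/12)*sqrt(137))*i and (5/12) - ((1/12)*sqrt(137))*i; poles of order 3, moduli (3/4)*sqrt(2) and (3/4)*sqrt(2).
The radius of convergence is the smallest modulus among the singular points: (3/4)*sqrt(2).


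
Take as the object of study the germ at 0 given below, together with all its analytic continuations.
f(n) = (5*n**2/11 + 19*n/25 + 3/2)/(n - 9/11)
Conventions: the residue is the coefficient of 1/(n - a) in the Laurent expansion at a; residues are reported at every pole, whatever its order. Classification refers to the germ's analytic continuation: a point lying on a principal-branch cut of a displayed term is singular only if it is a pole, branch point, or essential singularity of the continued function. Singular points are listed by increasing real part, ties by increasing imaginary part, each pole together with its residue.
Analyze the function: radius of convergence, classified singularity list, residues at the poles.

Radius of convergence at 0: 9/11.
At 9/11: a pole of order 1; residue 161457/66550.

Denominator factor (n - 9/11): pole of order 1 at 9/11, modulus 9/11.
The radius of convergence is the smallest modulus among the singular points: 9/11.
At the order-1 pole 9/11 set g(n) = (n - (9/11))*f(n) = 5*n**2/11 + 19*n/25 + 3/2.
Simple pole: residue = g(a) at a = 9/11, which is 161457/66550.


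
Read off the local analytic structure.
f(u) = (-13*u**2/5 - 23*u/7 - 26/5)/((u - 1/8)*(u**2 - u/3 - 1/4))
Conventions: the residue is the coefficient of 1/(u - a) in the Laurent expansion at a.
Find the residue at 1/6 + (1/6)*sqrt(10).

The residue is -4280/371 - (8879/9275)*sqrt(10).

The factor u**2 - u/3 - 1/4 splits as (u - a)(u - a') with a = 1/6 + (1/6)*sqrt(10), a' = 1/6 - (1/6)*sqrt(10). At the order-1 pole a set g(u) = (u - a)*f(u) = [(-13*u**2/5 - 23*u/7 - 26/5)/(u - 1/8)] / (u - a').
Simple pole: residue = g(a) at a = 1/6 + (1/6)*sqrt(10), which is -4280/371 - (8879/9275)*sqrt(10).


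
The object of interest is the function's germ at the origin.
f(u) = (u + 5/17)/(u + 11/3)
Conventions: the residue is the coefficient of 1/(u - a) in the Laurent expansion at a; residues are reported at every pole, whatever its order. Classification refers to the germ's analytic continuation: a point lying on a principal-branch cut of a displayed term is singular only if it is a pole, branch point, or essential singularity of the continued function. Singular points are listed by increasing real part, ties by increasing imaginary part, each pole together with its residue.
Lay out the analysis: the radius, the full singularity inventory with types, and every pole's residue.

Radius of convergence at 0: 11/3.
At -11/3: a pole of order 1; residue -172/51.

Denominator factor (u + 11/3): pole of order 1 at -11/3, modulus 11/3.
The radius of convergence is the smallest modulus among the singular points: 11/3.
At the order-1 pole -11/3 set g(u) = (u - (-11/3))*f(u) = u + 5/17.
Simple pole: residue = g(a) at a = -11/3, which is -172/51.


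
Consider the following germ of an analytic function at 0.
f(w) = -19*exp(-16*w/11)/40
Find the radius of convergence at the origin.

The radius of convergence is infinite.

The factor exp(-16*w/11) is entire and contributes no finite singular point.
The polynomial part has no poles.
No finite singular points: the Taylor series at 0 converges everywhere.


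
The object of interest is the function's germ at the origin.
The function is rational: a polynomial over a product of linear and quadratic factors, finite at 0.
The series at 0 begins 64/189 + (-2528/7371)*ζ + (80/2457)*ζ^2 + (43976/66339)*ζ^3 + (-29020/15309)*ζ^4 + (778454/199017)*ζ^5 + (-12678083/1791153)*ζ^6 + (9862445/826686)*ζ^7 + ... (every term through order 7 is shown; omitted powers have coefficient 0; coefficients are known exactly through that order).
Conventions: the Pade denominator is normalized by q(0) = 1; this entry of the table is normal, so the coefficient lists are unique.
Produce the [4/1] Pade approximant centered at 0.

Taylor coefficients needed (read off): a_0 = 64/189, a_1 = -2528/7371, a_2 = 80/2457, a_3 = 43976/66339, a_4 = -29020/15309, a_5 = 778454/199017.
Write the denominator as Q(ζ) = 1 + q1*ζ. Requiring Q*f - P = O(ζ^6) with deg P <= 4 kills the coefficients of ζ^5..ζ^5 in Q*f:
  ζ^5: a_5 + q1*a_4 = 0, i.e. 778454/199017 + (-29020/15309)*q1 = 0.
Solving this linear system: q1 = 389227/188630.
The numerator is Q*f truncated at degree 4: P0 = a_0 = 64/189; P1 = a_1 + q1*a_0 = 19025152/53476605; P2 = a_2 + q1*a_1 = -469347328/695195865; P3 = a_3 + q1*a_2 = 913592320/1251352557; P4 = a_4 + q1*a_3 = -9906307072/18770288355.

The Pade approximant has numerator coefficients [64/189, 19025152/53476605, -469347328/695195865, 913592320/1251352557, -9906307072/18770288355]; denominator coefficients [1, 389227/188630].


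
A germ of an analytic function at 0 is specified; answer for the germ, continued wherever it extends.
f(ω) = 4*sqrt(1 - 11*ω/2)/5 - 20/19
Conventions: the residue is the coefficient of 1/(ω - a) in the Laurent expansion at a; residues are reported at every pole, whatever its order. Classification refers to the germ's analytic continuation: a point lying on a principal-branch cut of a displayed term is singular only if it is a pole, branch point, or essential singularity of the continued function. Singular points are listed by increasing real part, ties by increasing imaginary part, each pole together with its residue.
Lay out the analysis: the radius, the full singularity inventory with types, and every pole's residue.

Branch term (4/5)*sqrt(1 - ω/(2/11)): its argument vanishes at ω = 2/11, a square-root branch point, modulus 2/11.
The radius of convergence is the smallest modulus among the singular points: 2/11.

Radius of convergence at 0: 2/11.
At 2/11: an algebraic (square-root) branch point.


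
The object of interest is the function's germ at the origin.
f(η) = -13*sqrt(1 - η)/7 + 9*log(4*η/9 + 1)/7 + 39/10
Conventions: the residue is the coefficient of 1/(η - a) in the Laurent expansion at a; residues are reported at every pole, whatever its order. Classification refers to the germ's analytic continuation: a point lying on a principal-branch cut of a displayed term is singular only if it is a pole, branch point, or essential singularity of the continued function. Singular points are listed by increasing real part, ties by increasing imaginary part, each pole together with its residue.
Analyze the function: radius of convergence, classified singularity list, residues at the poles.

Branch term (9/7)*log(1 - η/(-9/4)): its argument vanishes at η = -9/4, a logarithmic branch point, modulus 9/4.
Branch term (-13/7)*sqrt(1 - η/(1)): its argument vanishes at η = 1, a square-root branch point, modulus 1.
The radius of convergence is the smallest modulus among the singular points: 1.
List the singular points by increasing real part (a conjugate pair: the negative imaginary part first).

Radius of convergence at 0: 1.
At -9/4: a logarithmic branch point.
At 1: an algebraic (square-root) branch point.


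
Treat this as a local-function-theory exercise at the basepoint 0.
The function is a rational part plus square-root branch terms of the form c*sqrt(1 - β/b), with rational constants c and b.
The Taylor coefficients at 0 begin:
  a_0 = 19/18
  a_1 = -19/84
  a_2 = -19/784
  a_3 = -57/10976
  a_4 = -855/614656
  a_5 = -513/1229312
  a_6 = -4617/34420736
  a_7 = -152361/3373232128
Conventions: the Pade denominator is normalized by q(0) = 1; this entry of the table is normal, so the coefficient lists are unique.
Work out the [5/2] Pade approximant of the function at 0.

Taylor coefficients needed (read off): a_0 = 19/18, a_1 = -19/84, a_2 = -19/784, a_3 = -57/10976, a_4 = -855/614656, a_5 = -513/1229312, a_6 = -4617/34420736, a_7 = -152361/3373232128.
Write the denominator as Q(β) = 1 + q1*β + q2*β^2. Requiring Q*f - P = O(β^8) with deg P <= 5 kills the coefficients of β^6..β^7 in Q*f:
  β^6: a_6 + q1*a_5 + q2*a_4 = 0, i.e. -4617/34420736 + (-513/1229312)*q1 + (-855/614656)*q2 = 0.
  β^7: a_7 + q1*a_6 + q2*a_5 = 0, i.e. -152361/3373232128 + (-4617/34420736)*q1 + (-513/1229312)*q2 = 0.
Solving this linear system: q1 = -27/49, q2 = 27/392.
The numerator is Q*f truncated at degree 5: P0 = a_0 = 19/18; P1 = a_1 + q1*a_0 = -475/588; P2 = a_2 + q1*a_1 + q2*a_0 = 475/2744; P3 = a_3 + q1*a_2 + q2*a_1 = -285/38416; P4 = a_4 + q1*a_3 + q2*a_2 = -855/4302592; P5 = a_5 + q1*a_4 + q2*a_3 = -513/60236288.

The Pade approximant has numerator coefficients [19/18, -475/588, 475/2744, -285/38416, -855/4302592, -513/60236288]; denominator coefficients [1, -27/49, 27/392].


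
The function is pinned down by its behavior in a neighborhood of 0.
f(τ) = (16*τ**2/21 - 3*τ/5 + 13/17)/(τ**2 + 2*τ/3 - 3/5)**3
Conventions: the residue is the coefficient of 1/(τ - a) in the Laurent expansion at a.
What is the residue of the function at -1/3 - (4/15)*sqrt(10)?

The factor τ**2 + 2*τ/3 - 3/5 splits as (τ - a)(τ - a') with a = -1/3 - (4/15)*sqrt(10), a' = -1/3 + (4/15)*sqrt(10). At the order-3 pole a set g(τ) = (τ - a)^3*f(τ) = [16*τ**2/21 - 3*τ/5 + 13/17] / (τ - a')^3.
Order-3 pole: residue = g''(a)/2; g''(-1/3 - (4/15)*sqrt(10)) = -(942075/3899392)*sqrt(10), so the residue is -(942075/7798784)*sqrt(10).

The residue is -(942075/7798784)*sqrt(10).


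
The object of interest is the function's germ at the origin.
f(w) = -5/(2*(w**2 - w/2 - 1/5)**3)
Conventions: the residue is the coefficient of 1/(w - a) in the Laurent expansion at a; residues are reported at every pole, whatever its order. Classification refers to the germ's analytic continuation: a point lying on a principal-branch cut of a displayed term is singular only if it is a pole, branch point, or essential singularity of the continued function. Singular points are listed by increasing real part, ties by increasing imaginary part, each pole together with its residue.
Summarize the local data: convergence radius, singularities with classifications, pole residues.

Radius of convergence at 0: -1/4 + (1/20)*sqrt(105).
At 1/4 - (1/20)*sqrt(105): a pole of order 3; residue (4000/3087)*sqrt(105).
At 1/4 + (1/20)*sqrt(105): a pole of order 3; residue -(4000/3087)*sqrt(105).

Denominator factor (w**2 - w/2 - 1/5)^3: discriminant 21/20, real irrational roots 1/4 + (1/20)*sqrt(105) and 1/4 - (1/20)*sqrt(105); poles of order 3, moduli 1/4 + (1/20)*sqrt(105) and -1/4 + (1/20)*sqrt(105).
The radius of convergence is the smallest modulus among the singular points: -1/4 + (1/20)*sqrt(105).
The factor w**2 - w/2 - 1/5 splits as (w - a)(w - a') with a = 1/4 - (1/20)*sqrt(105), a' = 1/4 + (1/20)*sqrt(105). At the order-3 pole a set g(w) = (w - a)^3*f(w) = [-5/2] / (w - a')^3.
Order-3 pole: residue = g''(a)/2; g''(1/4 - (1/20)*sqrt(105)) = (8000/3087)*sqrt(105), so the residue is (4000/3087)*sqrt(105).
The factor w**2 - w/2 - 1/5 splits as (w - a)(w - a') with a = 1/4 + (1/20)*sqrt(105), a' = 1/4 - (1/20)*sqrt(105). At the order-3 pole a set g(w) = (w - a)^3*f(w) = [-5/2] / (w - a')^3.
Order-3 pole: residue = g''(a)/2; g''(1/4 + (1/20)*sqrt(105)) = -(8000/3087)*sqrt(105), so the residue is -(4000/3087)*sqrt(105).
List the singular points by increasing real part (a conjugate pair: the negative imaginary part first).


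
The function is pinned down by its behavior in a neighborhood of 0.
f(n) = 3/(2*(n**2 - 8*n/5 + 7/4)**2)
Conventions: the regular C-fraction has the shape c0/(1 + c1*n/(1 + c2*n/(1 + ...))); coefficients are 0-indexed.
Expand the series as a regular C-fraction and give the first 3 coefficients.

The regular C-fraction coefficients are [24/49, -64/35, 303/280].

Taylor coefficients (expand at 0): a_0 = 24/49, a_1 = 1536/1715, a_2 = 40128/60025.
c0 = a_0 = 24/49. Peel one level at a time: if S = 1 + c*n/S' with S'(0) = 1, then c is the n-coefficient of S and S' = c*n/(S - 1).
S_1 = c0/f = 1 + (-64/35)*n + (2424/1225)*n^2 + ...; c1 = -64/35.
S_2 = c1*n/(S_1 - 1) = 1 + (303/280)*n + ...; c2 = 303/280.


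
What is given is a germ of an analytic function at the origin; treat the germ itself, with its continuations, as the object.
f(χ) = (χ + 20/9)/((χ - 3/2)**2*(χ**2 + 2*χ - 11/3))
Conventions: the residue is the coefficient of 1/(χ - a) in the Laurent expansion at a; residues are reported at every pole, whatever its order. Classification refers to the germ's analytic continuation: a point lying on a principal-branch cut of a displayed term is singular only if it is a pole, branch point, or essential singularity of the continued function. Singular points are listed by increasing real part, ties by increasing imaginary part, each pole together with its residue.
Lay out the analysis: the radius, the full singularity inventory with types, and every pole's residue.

Denominator factor (χ - 3/2)^2: pole of order 2 at 3/2, modulus 3/2.
Denominator factor (χ**2 + 2*χ - 11/3): discriminant 56/3, real irrational roots -1 + (1/3)*sqrt(42) and -1 - (1/3)*sqrt(42); poles of order 1, moduli -1 + (1/3)*sqrt(42) and 1 + (1/3)*sqrt(42).
The radius of convergence is the smallest modulus among the singular points: -1 + (1/3)*sqrt(42).
The factor χ**2 + 2*χ - 11/3 splits as (χ - a)(χ - a') with a = -1 - (1/3)*sqrt(42), a' = -1 + (1/3)*sqrt(42). At the order-1 pole a set g(χ) = (χ - a)*f(χ) = [(χ + 20/9)/(χ - 3/2)**2] / (χ - a').
Simple pole: residue = g(a) at a = -1 - (1/3)*sqrt(42), which is 1226/361 - (3961/7581)*sqrt(42).
The factor χ**2 + 2*χ - 11/3 splits as (χ - a)(χ - a') with a = -1 + (1/3)*sqrt(42), a' = -1 - (1/3)*sqrt(42). At the order-1 pole a set g(χ) = (χ - a)*f(χ) = [(χ + 20/9)/(χ - 3/2)**2] / (χ - a').
Simple pole: residue = g(a) at a = -1 + (1/3)*sqrt(42), which is 1226/361 + (3961/7581)*sqrt(42).
At the order-2 pole 3/2 set g(χ) = (χ - (3/2))^2*f(χ) = (χ + 20/9)/(χ**2 + 2*χ - 11/3).
Order-2 pole: residue = g'(a); g'(3/2) = -2452/361, so the residue is -2452/361.
List the singular points by increasing real part (a conjugate pair: the negative imaginary part first).

Radius of convergence at 0: -1 + (1/3)*sqrt(42).
At -1 - (1/3)*sqrt(42): a pole of order 1; residue 1226/361 - (3961/7581)*sqrt(42).
At -1 + (1/3)*sqrt(42): a pole of order 1; residue 1226/361 + (3961/7581)*sqrt(42).
At 3/2: a pole of order 2; residue -2452/361.


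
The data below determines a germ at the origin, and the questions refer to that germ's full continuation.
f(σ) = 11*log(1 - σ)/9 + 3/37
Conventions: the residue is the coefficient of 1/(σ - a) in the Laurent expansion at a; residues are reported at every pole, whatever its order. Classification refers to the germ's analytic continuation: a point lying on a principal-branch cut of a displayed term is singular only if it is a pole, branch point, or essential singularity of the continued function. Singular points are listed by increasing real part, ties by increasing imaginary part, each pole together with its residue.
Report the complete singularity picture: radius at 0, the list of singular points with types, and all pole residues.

Branch term (11/9)*log(1 - σ/(1)): its argument vanishes at σ = 1, a logarithmic branch point, modulus 1.
The radius of convergence is the smallest modulus among the singular points: 1.

Radius of convergence at 0: 1.
At 1: a logarithmic branch point.


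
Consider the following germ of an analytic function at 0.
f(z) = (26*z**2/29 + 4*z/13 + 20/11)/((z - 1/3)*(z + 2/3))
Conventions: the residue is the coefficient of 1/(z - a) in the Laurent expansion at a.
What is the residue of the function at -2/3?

At the order-1 pole -2/3 set g(z) = (z - (-2/3))*f(z) = (26*z**2/29 + 4*z/13 + 20/11)/(z - 1/3).
Simple pole: residue = g(a) at a = -2/3, which is -75076/37323.

The residue is -75076/37323.


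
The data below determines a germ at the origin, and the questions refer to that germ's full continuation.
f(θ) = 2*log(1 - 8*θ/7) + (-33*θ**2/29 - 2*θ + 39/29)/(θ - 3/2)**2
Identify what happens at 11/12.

The point is a regular point.

Denominator factors: θ - 3/2 = -7/12 at θ = 11/12 — none vanishes.
Branch term log(1 - θ/(7/8)): argument at 11/12 is -1/21, nonzero, so 11/12 is not its branch point (a point on a principal cut is still regular for the continued germ).
So the germ continues analytically to 11/12.


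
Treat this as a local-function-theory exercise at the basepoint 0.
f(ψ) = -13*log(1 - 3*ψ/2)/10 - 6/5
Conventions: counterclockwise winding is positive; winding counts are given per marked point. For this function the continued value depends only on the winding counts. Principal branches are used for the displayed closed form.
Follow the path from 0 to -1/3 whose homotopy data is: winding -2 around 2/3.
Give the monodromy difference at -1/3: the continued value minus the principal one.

Continued minus principal equals (26/5)*pi*i.

The rational part is single-valued and drops out of the difference; each branch term changes only by its own monodromy.
(-13/10)*log(1 - ψ/(2/3)): each positive loop around 2/3 adds 2*pi*i to the log, so winding -2 contributes (-13/10)*(-2)*2*pi*i = (26/5)*pi*i.
Summing the contributions at ψ = -1/3 gives (26/5)*pi*i.


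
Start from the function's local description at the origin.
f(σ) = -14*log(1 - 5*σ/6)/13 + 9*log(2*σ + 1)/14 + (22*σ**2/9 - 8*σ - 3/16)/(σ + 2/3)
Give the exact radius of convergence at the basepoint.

Denominator factor (σ + 2/3): pole of order 1 at -2/3, modulus 2/3.
Branch term (-14/13)*log(1 - σ/(6/5)): its argument vanishes at σ = 6/5, a logarithmic branch point, modulus 6/5.
Branch term (9/14)*log(1 - σ/(-1/2)): its argument vanishes at σ = -1/2, a logarithmic branch point, modulus 1/2.
The radius of convergence is the smallest modulus among the singular points: 1/2.

The radius of convergence is 1/2.


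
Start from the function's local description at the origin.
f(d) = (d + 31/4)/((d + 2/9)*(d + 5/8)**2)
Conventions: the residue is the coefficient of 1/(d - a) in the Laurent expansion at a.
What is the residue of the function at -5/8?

At the order-2 pole -5/8 set g(d) = (d - (-5/8))^2*f(d) = (d + 31/4)/(d + 2/9).
Order-2 pole: residue = g'(a); g'(-5/8) = -39024/841, so the residue is -39024/841.

The residue is -39024/841.


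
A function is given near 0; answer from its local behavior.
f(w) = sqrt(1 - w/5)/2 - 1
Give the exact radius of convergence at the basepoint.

Branch term (1/2)*sqrt(1 - w/(5)): its argument vanishes at w = 5, a square-root branch point, modulus 5.
The radius of convergence is the smallest modulus among the singular points: 5.

The radius of convergence is 5.


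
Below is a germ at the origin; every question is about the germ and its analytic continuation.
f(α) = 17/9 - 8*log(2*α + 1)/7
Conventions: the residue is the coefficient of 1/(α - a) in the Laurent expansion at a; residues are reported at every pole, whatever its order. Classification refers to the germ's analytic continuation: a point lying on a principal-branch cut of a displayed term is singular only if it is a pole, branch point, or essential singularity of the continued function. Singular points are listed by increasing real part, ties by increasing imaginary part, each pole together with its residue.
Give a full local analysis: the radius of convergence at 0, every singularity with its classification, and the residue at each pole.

Branch term (-8/7)*log(1 - α/(-1/2)): its argument vanishes at α = -1/2, a logarithmic branch point, modulus 1/2.
The radius of convergence is the smallest modulus among the singular points: 1/2.

Radius of convergence at 0: 1/2.
At -1/2: a logarithmic branch point.


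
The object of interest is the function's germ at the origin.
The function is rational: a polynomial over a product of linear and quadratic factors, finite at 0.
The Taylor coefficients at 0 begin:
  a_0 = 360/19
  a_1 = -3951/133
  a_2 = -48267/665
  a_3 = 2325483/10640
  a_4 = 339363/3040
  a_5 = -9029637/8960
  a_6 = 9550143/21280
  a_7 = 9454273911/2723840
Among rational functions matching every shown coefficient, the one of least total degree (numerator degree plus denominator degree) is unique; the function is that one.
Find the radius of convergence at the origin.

No rational of total degree below 6 reproduces all 8 coefficients; solving the [2/4] Pade equations on them gives f(d) = (4*d**2/5 - d/7 + 40/19)/(d**2 + d/4 + 1/3)**2, whose expansion matches every shown term.
Denominator factor (d**2 + d/4 + 1/3)^2: discriminant -61/48, complex-conjugate roots (-1/8) + ((1/24)*sqrt(183))*i and (-1/8) - ((1/24)*sqrt(183))*i; poles of order 2, moduli (1/3)*sqrt(3) and (1/3)*sqrt(3).
The radius of convergence is the smallest modulus among the singular points: (1/3)*sqrt(3).

The radius of convergence is (1/3)*sqrt(3).


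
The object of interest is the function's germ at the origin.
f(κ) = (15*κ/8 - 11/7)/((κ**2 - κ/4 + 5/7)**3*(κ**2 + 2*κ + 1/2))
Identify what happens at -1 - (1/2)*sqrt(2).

The point is a pole of order 1.

The denominator factor κ**2 + 2*κ + 1/2 vanishes at -1 - (1/2)*sqrt(2) and appears to the power 1; the numerator there equals -193/56 - (15/16)*sqrt(2), nonzero, and no other factor vanishes.
Hence a pole whose order is the multiplicity, 1.


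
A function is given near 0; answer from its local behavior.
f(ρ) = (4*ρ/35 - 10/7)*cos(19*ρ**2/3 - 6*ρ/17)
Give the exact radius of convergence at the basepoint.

The factor cos(19*ρ**2/3 - 6*ρ/17) is entire and contributes no finite singular point.
The polynomial part has no poles.
No finite singular points: the Taylor series at 0 converges everywhere.

The radius of convergence is infinite.


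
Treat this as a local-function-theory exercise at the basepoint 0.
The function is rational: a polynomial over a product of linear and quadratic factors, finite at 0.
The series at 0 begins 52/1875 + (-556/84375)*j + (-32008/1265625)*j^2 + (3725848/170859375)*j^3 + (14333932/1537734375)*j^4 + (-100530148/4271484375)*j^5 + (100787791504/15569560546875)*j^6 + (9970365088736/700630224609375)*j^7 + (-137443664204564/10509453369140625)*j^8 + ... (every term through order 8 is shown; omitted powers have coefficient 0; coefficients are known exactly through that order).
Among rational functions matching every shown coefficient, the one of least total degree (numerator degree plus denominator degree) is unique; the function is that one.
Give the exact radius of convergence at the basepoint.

The radius of convergence is (1/3)*sqrt(15).

No rational of total degree below 7 reproduces all 9 coefficients; solving the [1/6] Pade equations on them gives f(j) = (3*j/5 + 39/25)/((j - 9/2)**2*(j**2 + 8*j/9 + 5/3)**2), whose expansion matches every shown term.
Denominator factor (j - 9/2)^2: pole of order 2 at 9/2, modulus 9/2.
Denominator factor (j**2 + 8*j/9 + 5/3)^2: discriminant -476/81, complex-conjugate roots (-4/9) + ((1/9)*sqrt(119))*i and (-4/9) - ((1/9)*sqrt(119))*i; poles of order 2, moduli (1/3)*sqrt(15) and (1/3)*sqrt(15).
The radius of convergence is the smallest modulus among the singular points: (1/3)*sqrt(15).


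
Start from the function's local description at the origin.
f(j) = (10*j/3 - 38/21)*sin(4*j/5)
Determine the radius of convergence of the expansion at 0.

The factor sin(4*j/5) is entire and contributes no finite singular point.
The polynomial part has no poles.
No finite singular points: the Taylor series at 0 converges everywhere.

The radius of convergence is infinite.


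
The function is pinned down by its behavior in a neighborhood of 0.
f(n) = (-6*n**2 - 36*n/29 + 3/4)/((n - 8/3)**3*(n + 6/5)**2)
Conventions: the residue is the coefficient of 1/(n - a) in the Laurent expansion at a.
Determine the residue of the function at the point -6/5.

At the order-2 pole -6/5 set g(n) = (n - (-6/5))^2*f(n) = (-6*n**2 - 36*n/29 + 3/4)/(n - 8/3)**3.
Order-2 pole: residue = g'(a); g'(-6/5) = -186034725/1312713536, so the residue is -186034725/1312713536.

The residue is -186034725/1312713536.


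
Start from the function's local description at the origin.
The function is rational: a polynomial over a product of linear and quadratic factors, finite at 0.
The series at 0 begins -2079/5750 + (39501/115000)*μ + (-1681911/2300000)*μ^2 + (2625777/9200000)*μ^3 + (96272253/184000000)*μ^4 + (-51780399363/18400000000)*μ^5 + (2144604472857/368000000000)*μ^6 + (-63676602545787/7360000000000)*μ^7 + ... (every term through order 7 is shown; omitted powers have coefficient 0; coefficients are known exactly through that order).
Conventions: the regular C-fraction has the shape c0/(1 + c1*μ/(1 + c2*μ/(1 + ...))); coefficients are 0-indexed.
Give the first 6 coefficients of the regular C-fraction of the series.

Taylor coefficients (read off): a_0 = -2079/5750, a_1 = 39501/115000, a_2 = -1681911/2300000, a_3 = 2625777/9200000, a_4 = 96272253/184000000, a_5 = -51780399363/18400000000.
c0 = a_0 = -2079/5750. Peel one level at a time: if S = 1 + c*μ/S' with S'(0) = 1, then c is the μ-coefficient of S and S' = c*μ/(S - 1).
S_1 = c0/f = 1 + (19/20)*μ + (-28/25)*μ^2 + ...; c1 = 19/20.
S_2 = c1*μ/(S_1 - 1) = 1 + (112/95)*μ + (33406/9025)*μ^2 + ...; c2 = 112/95.
S_3 = c2*μ/(S_2 - 1) = 1 + (-16703/5320)*μ + (467721/78400)*μ^2 + ...; c3 = -16703/5320.
S_4 = c3*μ/(S_3 - 1) = 1 + (8886699/4676840)*μ + (-22442412609/13949510450)*μ^2 + ...; c4 = 8886699/4676840.
S_5 = c4*μ/(S_4 - 1) = 1 + (1224927004/1446730345)*μ + ...; c5 = 1224927004/1446730345.

The regular C-fraction coefficients are [-2079/5750, 19/20, 112/95, -16703/5320, 8886699/4676840, 1224927004/1446730345].


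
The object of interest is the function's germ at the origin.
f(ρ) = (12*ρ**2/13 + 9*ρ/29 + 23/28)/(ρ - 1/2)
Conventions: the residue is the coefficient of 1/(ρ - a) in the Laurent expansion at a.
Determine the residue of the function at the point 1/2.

At the order-1 pole 1/2 set g(ρ) = (ρ - (1/2))*f(ρ) = 12*ρ**2/13 + 9*ρ/29 + 23/28.
Simple pole: residue = g(a) at a = 1/2, which is 12745/10556.

The residue is 12745/10556.


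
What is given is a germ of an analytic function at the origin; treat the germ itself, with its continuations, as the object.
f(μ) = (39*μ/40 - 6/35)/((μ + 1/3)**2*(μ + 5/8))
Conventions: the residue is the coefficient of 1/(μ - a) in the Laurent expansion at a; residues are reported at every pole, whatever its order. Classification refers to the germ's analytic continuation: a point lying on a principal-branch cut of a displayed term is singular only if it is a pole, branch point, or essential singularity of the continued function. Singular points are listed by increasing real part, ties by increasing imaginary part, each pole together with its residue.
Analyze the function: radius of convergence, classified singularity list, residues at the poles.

Radius of convergence at 0: 1/3.
At -5/8: a pole of order 1; residue -15741/1715.
At -1/3: a pole of order 2; residue 15741/1715.

Denominator factor (μ + 1/3)^2: pole of order 2 at -1/3, modulus 1/3.
Denominator factor (μ + 5/8): pole of order 1 at -5/8, modulus 5/8.
The radius of convergence is the smallest modulus among the singular points: 1/3.
At the order-1 pole -5/8 set g(μ) = (μ - (-5/8))*f(μ) = (39*μ/40 - 6/35)/(μ + 1/3)**2.
Simple pole: residue = g(a) at a = -5/8, which is -15741/1715.
At the order-2 pole -1/3 set g(μ) = (μ - (-1/3))^2*f(μ) = (39*μ/40 - 6/35)/(μ + 5/8).
Order-2 pole: residue = g'(a); g'(-1/3) = 15741/1715, so the residue is 15741/1715.
List the singular points by increasing real part (a conjugate pair: the negative imaginary part first).


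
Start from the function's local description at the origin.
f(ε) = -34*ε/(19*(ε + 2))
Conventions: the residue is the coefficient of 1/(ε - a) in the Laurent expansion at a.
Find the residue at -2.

The residue is 68/19.

At the order-1 pole -2 set g(ε) = (ε - (-2))*f(ε) = -34*ε/19.
Simple pole: residue = g(a) at a = -2, which is 68/19.


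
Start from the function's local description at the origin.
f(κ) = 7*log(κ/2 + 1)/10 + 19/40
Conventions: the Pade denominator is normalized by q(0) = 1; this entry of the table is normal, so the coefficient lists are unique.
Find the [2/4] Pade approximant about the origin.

Taylor coefficients needed (expand at 0): a_0 = 19/40, a_1 = 7/20, a_2 = -7/80, a_3 = 7/240, a_4 = -7/640, a_5 = 7/1600, a_6 = -7/3840.
Write the denominator as Q(κ) = 1 + q1*κ + q2*κ^2 + q3*κ^3 + q4*κ^4. Requiring Q*f - P = O(κ^7) with deg P <= 2 kills the coefficients of κ^3..κ^6 in Q*f:
  κ^3: a_3 + q1*a_2 + q2*a_1 + q3*a_0 = 0, i.e. 7/240 + (-7/80)*q1 + (7/20)*q2 + (19/40)*q3 = 0.
  κ^4: a_4 + q1*a_3 + q2*a_2 + q3*a_1 + q4*a_0 = 0, i.e. -7/640 + (7/240)*q1 + (-7/80)*q2 + (7/20)*q3 + (19/40)*q4 = 0.
  κ^5: a_5 + q1*a_4 + q2*a_3 + q3*a_2 + q4*a_1 = 0, i.e. 7/1600 + (-7/640)*q1 + (7/240)*q2 + (-7/80)*q3 + (7/20)*q4 = 0.
  κ^6: a_6 + q1*a_5 + q2*a_4 + q3*a_3 + q4*a_2 = 0, i.e. -7/3840 + (7/1600)*q1 + (-7/640)*q2 + (7/240)*q3 + (-7/80)*q4 = 0.
Solving this linear system: q1 = 43312/70281, q2 = 25792/351405, q3 = -1379/702810, q4 = 511/3373488.
The numerator is Q*f truncated at degree 2: P0 = a_0 = 19/40; P1 = a_1 + q1*a_0 = 47549/73980; P2 = a_2 + q1*a_1 + q2*a_0 = 4583941/28112400.

The Pade approximant has numerator coefficients [19/40, 47549/73980, 4583941/28112400]; denominator coefficients [1, 43312/70281, 25792/351405, -1379/702810, 511/3373488].


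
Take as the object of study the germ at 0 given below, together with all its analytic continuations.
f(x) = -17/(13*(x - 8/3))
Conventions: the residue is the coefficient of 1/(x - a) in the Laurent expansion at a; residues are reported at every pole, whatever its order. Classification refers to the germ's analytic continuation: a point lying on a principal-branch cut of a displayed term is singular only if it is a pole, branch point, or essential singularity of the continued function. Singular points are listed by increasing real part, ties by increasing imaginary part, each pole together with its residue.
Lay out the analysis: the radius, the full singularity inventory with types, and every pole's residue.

Radius of convergence at 0: 8/3.
At 8/3: a pole of order 1; residue -17/13.

Denominator factor (x - 8/3): pole of order 1 at 8/3, modulus 8/3.
The radius of convergence is the smallest modulus among the singular points: 8/3.
At the order-1 pole 8/3 set g(x) = (x - (8/3))*f(x) = -17/13.
Simple pole: residue = g(a) at a = 8/3, which is -17/13.


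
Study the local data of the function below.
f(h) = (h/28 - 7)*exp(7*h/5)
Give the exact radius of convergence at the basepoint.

The factor exp(7*h/5) is entire and contributes no finite singular point.
The polynomial part has no poles.
No finite singular points: the Taylor series at 0 converges everywhere.

The radius of convergence is infinite.


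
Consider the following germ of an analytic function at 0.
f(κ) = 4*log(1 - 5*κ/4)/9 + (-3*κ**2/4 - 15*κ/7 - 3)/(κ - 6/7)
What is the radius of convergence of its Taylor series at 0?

The radius of convergence is 4/5.

Denominator factor (κ - 6/7): pole of order 1 at 6/7, modulus 6/7.
Branch term (4/9)*log(1 - κ/(4/5)): its argument vanishes at κ = 4/5, a logarithmic branch point, modulus 4/5.
The radius of convergence is the smallest modulus among the singular points: 4/5.


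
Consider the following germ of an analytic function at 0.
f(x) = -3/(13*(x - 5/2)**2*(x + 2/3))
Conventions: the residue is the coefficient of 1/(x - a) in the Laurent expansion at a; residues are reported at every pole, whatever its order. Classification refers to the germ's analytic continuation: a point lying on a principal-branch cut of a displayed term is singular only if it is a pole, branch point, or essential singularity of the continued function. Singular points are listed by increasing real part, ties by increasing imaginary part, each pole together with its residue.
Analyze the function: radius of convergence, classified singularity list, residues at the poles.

Radius of convergence at 0: 2/3.
At -2/3: a pole of order 1; residue -108/4693.
At 5/2: a pole of order 2; residue 108/4693.

Denominator factor (x - 5/2)^2: pole of order 2 at 5/2, modulus 5/2.
Denominator factor (x + 2/3): pole of order 1 at -2/3, modulus 2/3.
The radius of convergence is the smallest modulus among the singular points: 2/3.
At the order-1 pole -2/3 set g(x) = (x - (-2/3))*f(x) = -3/(13*(x - 5/2)**2).
Simple pole: residue = g(a) at a = -2/3, which is -108/4693.
At the order-2 pole 5/2 set g(x) = (x - (5/2))^2*f(x) = -3/(13*(x + 2/3)).
Order-2 pole: residue = g'(a); g'(5/2) = 108/4693, so the residue is 108/4693.
List the singular points by increasing real part (a conjugate pair: the negative imaginary part first).


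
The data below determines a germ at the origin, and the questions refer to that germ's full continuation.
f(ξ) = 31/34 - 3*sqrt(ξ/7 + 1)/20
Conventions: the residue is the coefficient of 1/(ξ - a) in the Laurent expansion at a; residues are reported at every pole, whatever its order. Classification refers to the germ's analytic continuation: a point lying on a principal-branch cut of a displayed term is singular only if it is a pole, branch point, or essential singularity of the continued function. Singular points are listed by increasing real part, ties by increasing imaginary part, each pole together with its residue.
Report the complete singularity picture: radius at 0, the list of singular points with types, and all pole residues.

Radius of convergence at 0: 7.
At -7: an algebraic (square-root) branch point.

Branch term (-3/20)*sqrt(1 - ξ/(-7)): its argument vanishes at ξ = -7, a square-root branch point, modulus 7.
The radius of convergence is the smallest modulus among the singular points: 7.


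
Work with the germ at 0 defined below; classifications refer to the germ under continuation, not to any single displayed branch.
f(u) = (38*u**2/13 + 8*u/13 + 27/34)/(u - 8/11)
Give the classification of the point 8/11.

The denominator factor u - 8/11 vanishes at 8/11 and appears to the power 1; the numerator there equals 149095/53482, nonzero, and no other factor vanishes.
Hence a pole whose order is the multiplicity, 1.

The point is a pole of order 1.


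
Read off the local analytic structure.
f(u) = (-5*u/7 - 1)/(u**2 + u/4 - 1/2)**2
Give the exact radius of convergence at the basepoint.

Denominator factor (u**2 + u/4 - 1/2)^2: discriminant 33/16, real irrational roots -1/8 + (1/8)*sqrt(33) and -1/8 - (1/8)*sqrt(33); poles of order 2, moduli -1/8 + (1/8)*sqrt(33) and 1/8 + (1/8)*sqrt(33).
The radius of convergence is the smallest modulus among the singular points: -1/8 + (1/8)*sqrt(33).

The radius of convergence is -1/8 + (1/8)*sqrt(33).


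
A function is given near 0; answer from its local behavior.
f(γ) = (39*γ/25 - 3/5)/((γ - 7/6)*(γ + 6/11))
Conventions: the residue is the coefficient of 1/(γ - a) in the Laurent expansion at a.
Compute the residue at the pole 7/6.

At the order-1 pole 7/6 set g(γ) = (γ - (7/6))*f(γ) = (39*γ/25 - 3/5)/(γ + 6/11).
Simple pole: residue = g(a) at a = 7/6, which is 2013/2825.

The residue is 2013/2825.


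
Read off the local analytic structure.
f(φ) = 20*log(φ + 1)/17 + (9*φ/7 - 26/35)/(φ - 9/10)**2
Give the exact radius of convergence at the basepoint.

Denominator factor (φ - 9/10)^2: pole of order 2 at 9/10, modulus 9/10.
Branch term (20/17)*log(1 - φ/(-1)): its argument vanishes at φ = -1, a logarithmic branch point, modulus 1.
The radius of convergence is the smallest modulus among the singular points: 9/10.

The radius of convergence is 9/10.


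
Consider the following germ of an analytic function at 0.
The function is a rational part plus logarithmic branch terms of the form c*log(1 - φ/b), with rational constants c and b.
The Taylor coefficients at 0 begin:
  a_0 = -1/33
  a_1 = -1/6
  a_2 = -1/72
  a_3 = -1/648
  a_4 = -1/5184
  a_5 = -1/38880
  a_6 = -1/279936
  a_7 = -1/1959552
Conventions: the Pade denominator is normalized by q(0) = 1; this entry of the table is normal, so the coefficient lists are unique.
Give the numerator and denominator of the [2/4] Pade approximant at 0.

The Pade approximant has numerator coefficients [-1/33, -53599/333828, 21673/1112760]; denominator coefficients [1, -2039/10116, 761/101160, 11/134880, 11/4370112].

Taylor coefficients needed (read off): a_0 = -1/33, a_1 = -1/6, a_2 = -1/72, a_3 = -1/648, a_4 = -1/5184, a_5 = -1/38880, a_6 = -1/279936.
Write the denominator as Q(φ) = 1 + q1*φ + q2*φ^2 + q3*φ^3 + q4*φ^4. Requiring Q*f - P = O(φ^7) with deg P <= 2 kills the coefficients of φ^3..φ^6 in Q*f:
  φ^3: a_3 + q1*a_2 + q2*a_1 + q3*a_0 = 0, i.e. -1/648 + (-1/72)*q1 + (-1/6)*q2 + (-1/33)*q3 = 0.
  φ^4: a_4 + q1*a_3 + q2*a_2 + q3*a_1 + q4*a_0 = 0, i.e. -1/5184 + (-1/648)*q1 + (-1/72)*q2 + (-1/6)*q3 + (-1/33)*q4 = 0.
  φ^5: a_5 + q1*a_4 + q2*a_3 + q3*a_2 + q4*a_1 = 0, i.e. -1/38880 + (-1/5184)*q1 + (-1/648)*q2 + (-1/72)*q3 + (-1/6)*q4 = 0.
  φ^6: a_6 + q1*a_5 + q2*a_4 + q3*a_3 + q4*a_2 = 0, i.e. -1/279936 + (-1/38880)*q1 + (-1/5184)*q2 + (-1/648)*q3 + (-1/72)*q4 = 0.
Solving this linear system: q1 = -2039/10116, q2 = 761/101160, q3 = 11/134880, q4 = 11/4370112.
The numerator is Q*f truncated at degree 2: P0 = a_0 = -1/33; P1 = a_1 + q1*a_0 = -53599/333828; P2 = a_2 + q1*a_1 + q2*a_0 = 21673/1112760.


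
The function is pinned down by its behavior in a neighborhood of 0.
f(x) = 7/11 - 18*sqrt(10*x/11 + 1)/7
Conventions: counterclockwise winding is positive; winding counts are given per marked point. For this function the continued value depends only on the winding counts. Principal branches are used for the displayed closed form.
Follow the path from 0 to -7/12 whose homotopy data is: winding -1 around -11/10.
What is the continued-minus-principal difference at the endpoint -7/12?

Continued minus principal equals (6/77)*sqrt(2046).

The rational part is single-valued and drops out of the difference; each branch term changes only by its own monodromy.
(-18/7)*sqrt(1 - x/(-11/10)): winding -1 is odd, the square root flips sign, contributing -2*(-18/7)*sqrt(1 - (-7/12)/(-11/10)) = -2*(-18/7)*sqrt(31/66) = (6/77)*sqrt(2046).
Summing the contributions at x = -7/12 gives (6/77)*sqrt(2046).
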